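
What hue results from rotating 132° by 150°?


New hue = (H + rotation) mod 360
New hue = (132 + 150) mod 360
= 282 mod 360
= 282°


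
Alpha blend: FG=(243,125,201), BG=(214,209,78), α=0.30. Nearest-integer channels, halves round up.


C = α×F + (1-α)×B, with 1-α = 0.70
R: 0.30×243 + 0.70×214 = 72.90 + 149.80 = 222.70 → 223
G: 0.30×125 + 0.70×209 = 37.50 + 146.30 = 183.80 → 184
B: 0.30×201 + 0.70×78 = 60.30 + 54.60 = 114.90 → 115
= RGB(223, 184, 115)


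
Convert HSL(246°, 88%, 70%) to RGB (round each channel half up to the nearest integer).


H=246°, S=0.88, L=0.70
C = (1-|2L-1|)×S = (1-|0.40|)×0.88 = 0.528
H' = H/60 = 246/60 ≈ 4.1000; X = C×(1-|H' mod 2 - 1|) = 0.0528
m = L - C/2 = 0.70 - 0.264 = 0.436
Sector ⌊H'⌋ = 4 → (R',G',B') = (0.0528, 0.0, 0.528)
RGB = ((R'+m)×255, (G'+m)×255, (B'+m)×255) = (124.644, 111.18, 245.82)
Round half up → RGB(125, 111, 246)


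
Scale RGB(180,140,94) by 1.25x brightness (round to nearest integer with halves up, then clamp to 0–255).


Multiply each channel by 1.25, round half up, clamp to [0, 255]
R: 180×1.25 = 225
G: 140×1.25 = 175
B: 94×1.25 = 117.5 → round → 118
= RGB(225, 175, 118)


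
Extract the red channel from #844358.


Color: #844358
R = 84 = 132
G = 43 = 67
B = 58 = 88
Red = 132


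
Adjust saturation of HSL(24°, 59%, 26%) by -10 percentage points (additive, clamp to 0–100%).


Original S = 59%
Adjustment = -10 percentage points
New S = 59 + (-10) = 49
Clamp to [0, 100] → 49
= HSL(24°, 49%, 26%)


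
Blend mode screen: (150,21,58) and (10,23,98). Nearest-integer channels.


Screen: C = 255 - (255-A)×(255-B)/255, rounded to nearest integer
R: 255 - (255-150)×(255-10)/255 = 255 - 25725/255 ≈ 255 - 100.882 = 154.118 → 154
G: 255 - (255-21)×(255-23)/255 = 255 - 54288/255 ≈ 255 - 212.894 = 42.106 → 42
B: 255 - (255-58)×(255-98)/255 = 255 - 30929/255 ≈ 255 - 121.290 = 133.710 → 134
= RGB(154, 42, 134)


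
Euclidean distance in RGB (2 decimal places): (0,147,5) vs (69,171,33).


d = √[(R₁-R₂)² + (G₁-G₂)² + (B₁-B₂)²]
d = √[(0-69)² + (147-171)² + (5-33)²]
d = √[4761 + 576 + 784]
d = √6121
d ≈ 78.24


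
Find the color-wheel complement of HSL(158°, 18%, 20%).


Complement = opposite side of color wheel = hue + 180°
H' = (158 + 180) mod 360 = 338°
S and L unchanged.
= HSL(338°, 18%, 20%)


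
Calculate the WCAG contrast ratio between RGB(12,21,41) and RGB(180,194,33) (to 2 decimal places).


Linearize each sRGB channel c=v/255: c/12.92 if c ≤ 0.04045 else ((c+0.055)/1.055)^2.4
L = 0.2126×R_lin + 0.7152×G_lin + 0.0722×B_lin
Color 1 (12,21,41):
  R=12: 12/255≈0.0471 > 0.04045 → ((0.0471+0.055)/1.055)^2.4 ≈ 0.00368
  G=21: 21/255≈0.0824 > 0.04045 → ((0.0824+0.055)/1.055)^2.4 ≈ 0.00750
  B=41: 41/255≈0.1608 > 0.04045 → ((0.1608+0.055)/1.055)^2.4 ≈ 0.02217
  L1 = 0.2126×0.00368 + 0.7152×0.00750 + 0.0722×0.02217 ≈ 0.00775
Color 2 (180,194,33):
  R=180: 180/255≈0.7059 > 0.04045 → ((0.7059+0.055)/1.055)^2.4 ≈ 0.45641
  G=194: 194/255≈0.7608 > 0.04045 → ((0.7608+0.055)/1.055)^2.4 ≈ 0.53948
  B=33: 33/255≈0.1294 > 0.04045 → ((0.1294+0.055)/1.055)^2.4 ≈ 0.01521
  L2 = 0.2126×0.45641 + 0.7152×0.53948 + 0.0722×0.01521 ≈ 0.48397
Lighter = 0.48397, Darker = 0.00775
Ratio = (L_lighter + 0.05) / (L_darker + 0.05)
Ratio = (0.48397 + 0.05) / (0.00775 + 0.05) = 0.53397 / 0.05775 ≈ 9.2468
Ratio ≈ 9.25:1


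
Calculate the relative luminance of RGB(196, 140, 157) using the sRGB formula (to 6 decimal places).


Linearize each channel (sRGB transfer function): c = v/255; c_lin = c/12.92 if c ≤ 0.04045, else ((c+0.055)/1.055)^2.4
  R: 196/255 ≈ 0.768627 > 0.04045 → ((0.768627+0.055)/1.055)^2.4 ≈ 0.552011
  G: 140/255 ≈ 0.549020 > 0.04045 → ((0.549020+0.055)/1.055)^2.4 ≈ 0.262251
  B: 157/255 ≈ 0.615686 > 0.04045 → ((0.615686+0.055)/1.055)^2.4 ≈ 0.337164
R_lin = 0.552011, G_lin = 0.262251, B_lin = 0.337164
L = 0.2126×R + 0.7152×G + 0.0722×B
L = 0.2126×0.552011 + 0.7152×0.262251 + 0.0722×0.337164
L ≈ 0.329263


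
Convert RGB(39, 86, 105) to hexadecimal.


R = 39 → 27 (hex)
G = 86 → 56 (hex)
B = 105 → 69 (hex)
Hex = #275669


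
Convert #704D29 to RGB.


70 → 112 (R)
4D → 77 (G)
29 → 41 (B)
= RGB(112, 77, 41)


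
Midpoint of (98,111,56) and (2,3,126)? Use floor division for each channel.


Midpoint: each channel = ⌊(C₁+C₂)/2⌋
R: ⌊(98+2)/2⌋ = 50
G: ⌊(111+3)/2⌋ = 57
B: ⌊(56+126)/2⌋ = 91
= RGB(50, 57, 91)


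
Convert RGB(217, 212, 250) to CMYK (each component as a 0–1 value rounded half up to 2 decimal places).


R'=217/255≈0.8510, G'=212/255≈0.8314, B'=250/255≈0.9804
K = 1 - max(R',G',B') = 1 - 250/255 = 5/255 = 0.01960… → 0.02
(1-R'-K)/(1-K) simplifies to (max-R)/max with max = 250:
C = (250-217)/250 = 33/250 = 0.132 → 0.13
M = (250-212)/250 = 38/250 = 0.152 → 0.15
Y = (250-250)/250 = 0/250 = 0 → 0.00
= CMYK(0.13, 0.15, 0.00, 0.02)


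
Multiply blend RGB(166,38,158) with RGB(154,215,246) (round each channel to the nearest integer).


Multiply: C = A×B/255, rounded to nearest integer
R: 166×154/255 = 25564/255 ≈ 100.251 → 100
G: 38×215/255 = 8170/255 ≈ 32.039 → 32
B: 158×246/255 = 38868/255 ≈ 152.424 → 152
= RGB(100, 32, 152)


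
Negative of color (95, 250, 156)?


Invert: (255-R, 255-G, 255-B)
R: 255-95 = 160
G: 255-250 = 5
B: 255-156 = 99
= RGB(160, 5, 99)


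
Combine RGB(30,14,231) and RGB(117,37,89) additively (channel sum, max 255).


Additive: each channel = min(255, C₁+C₂)
R: 30+117 = 147 → 147
G: 14+37 = 51 → 51
B: 231+89 = 320 → 255
= RGB(147, 51, 255)


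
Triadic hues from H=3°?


Triadic: equally spaced at 120° intervals
H1 = 3°
H2 = (3 + 120) mod 360 = 123°
H3 = (3 + 240) mod 360 = 243°
Triadic = 3°, 123°, 243°


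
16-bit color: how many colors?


Colors = 2^bits = 2^16
= 65,536 colors


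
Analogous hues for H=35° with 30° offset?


Base hue: 35°
Left analog: (35 - 30) mod 360 = 5°
Right analog: (35 + 30) mod 360 = 65°
Analogous hues = 5° and 65°


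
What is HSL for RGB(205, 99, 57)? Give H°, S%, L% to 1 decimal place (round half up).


Normalize: R'=205/255≈0.8039, G'=99/255≈0.3882, B'=57/255≈0.2235
Max=205/255, Min=57/255, Δ=Max-Min=148/255
L = (Max+Min)/2 = (205+57)/510 = 262/510 = 0.51372… → L = 51.4%
L > 0.5 → S = Δ/(2-Max-Min) = 148/(510-205-57) = 148/248 = 0.59677… → S = 59.7%
(the 1/255 factors cancel in S and H, so raw channel differences can be used)
Max is R' → H = 60 × (((G-B)/Δ) mod 6) = 60 × (((99-57)/148) mod 6)
  42/148 = 0.2837…
  H = 60 × 0.2837… = 17.027…° → H = 17.0°
= HSL(17.0°, 59.7%, 51.4%)


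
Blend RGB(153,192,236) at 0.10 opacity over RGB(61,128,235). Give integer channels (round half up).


C = α×F + (1-α)×B, with 1-α = 0.90
R: 0.10×153 + 0.90×61 = 15.30 + 54.90 = 70.20 → 70
G: 0.10×192 + 0.90×128 = 19.20 + 115.20 = 134.40 → 134
B: 0.10×236 + 0.90×235 = 23.60 + 211.50 = 235.10 → 235
= RGB(70, 134, 235)


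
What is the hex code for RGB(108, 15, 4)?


R = 108 → 6C (hex)
G = 15 → 0F (hex)
B = 4 → 04 (hex)
Hex = #6C0F04


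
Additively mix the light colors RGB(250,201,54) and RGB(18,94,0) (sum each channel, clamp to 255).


Additive: each channel = min(255, C₁+C₂)
R: 250+18 = 268 → 255
G: 201+94 = 295 → 255
B: 54+0 = 54 → 54
= RGB(255, 255, 54)


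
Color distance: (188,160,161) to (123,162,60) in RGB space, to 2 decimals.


d = √[(R₁-R₂)² + (G₁-G₂)² + (B₁-B₂)²]
d = √[(188-123)² + (160-162)² + (161-60)²]
d = √[4225 + 4 + 10201]
d = √14430
d ≈ 120.12


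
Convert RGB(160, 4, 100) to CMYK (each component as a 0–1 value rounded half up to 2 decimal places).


R'=160/255≈0.6275, G'=4/255≈0.0157, B'=100/255≈0.3922
K = 1 - max(R',G',B') = 1 - 160/255 = 95/255 = 0.37254… → 0.37
(1-R'-K)/(1-K) simplifies to (max-R)/max with max = 160:
C = (160-160)/160 = 0/160 = 0 → 0.00
M = (160-4)/160 = 156/160 = 0.975 → 0.98
Y = (160-100)/160 = 60/160 = 0.375 → 0.38
= CMYK(0.00, 0.98, 0.38, 0.37)


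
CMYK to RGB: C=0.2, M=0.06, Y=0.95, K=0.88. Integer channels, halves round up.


R = 255 × (1-C) × (1-K) = 255 × 0.80 × 0.12 = 24.48 → 24
G = 255 × (1-M) × (1-K) = 255 × 0.94 × 0.12 = 28.764 → 29
B = 255 × (1-Y) × (1-K) = 255 × 0.05 × 0.12 = 1.53 → 2
= RGB(24, 29, 2)


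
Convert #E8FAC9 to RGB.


E8 → 232 (R)
FA → 250 (G)
C9 → 201 (B)
= RGB(232, 250, 201)


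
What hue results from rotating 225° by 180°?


New hue = (H + rotation) mod 360
New hue = (225 + 180) mod 360
= 405 mod 360
= 45°


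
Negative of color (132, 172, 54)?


Invert: (255-R, 255-G, 255-B)
R: 255-132 = 123
G: 255-172 = 83
B: 255-54 = 201
= RGB(123, 83, 201)


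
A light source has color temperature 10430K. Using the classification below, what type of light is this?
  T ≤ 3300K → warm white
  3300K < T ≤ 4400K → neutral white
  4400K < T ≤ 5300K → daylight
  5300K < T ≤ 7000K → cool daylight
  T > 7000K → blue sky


Temperature: 10430K
10430K > 7000K → blue sky
Classification: blue sky


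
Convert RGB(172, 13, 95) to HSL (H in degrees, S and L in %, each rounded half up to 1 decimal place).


Normalize: R'=172/255≈0.6745, G'=13/255≈0.0510, B'=95/255≈0.3725
Max=172/255, Min=13/255, Δ=Max-Min=159/255
L = (Max+Min)/2 = (172+13)/510 = 185/510 = 0.36274… → L = 36.3%
L ≤ 0.5 → S = Δ/(Max+Min) = 159/(172+13) = 159/185 = 0.85945… → S = 85.9%
(the 1/255 factors cancel in S and H, so raw channel differences can be used)
Max is R' → H = 60 × (((G-B)/Δ) mod 6) = 60 × (((13-95)/159) mod 6)
  (-82)/159 = -0.5157…; negative, so add 6 → 5.4842…
  H = 60 × 5.4842… = 329.056…° → H = 329.1°
= HSL(329.1°, 85.9%, 36.3%)


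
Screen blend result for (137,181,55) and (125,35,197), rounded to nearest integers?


Screen: C = 255 - (255-A)×(255-B)/255, rounded to nearest integer
R: 255 - (255-137)×(255-125)/255 = 255 - 15340/255 ≈ 255 - 60.157 = 194.843 → 195
G: 255 - (255-181)×(255-35)/255 = 255 - 16280/255 ≈ 255 - 63.843 = 191.157 → 191
B: 255 - (255-55)×(255-197)/255 = 255 - 11600/255 ≈ 255 - 45.490 = 209.510 → 210
= RGB(195, 191, 210)


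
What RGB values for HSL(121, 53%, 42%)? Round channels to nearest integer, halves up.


H=121°, S=0.53, L=0.42
C = (1-|2L-1|)×S = (1-|-0.16|)×0.53 = 0.4452
H' = H/60 = 121/60 ≈ 2.0167; X = C×(1-|H' mod 2 - 1|) = 0.00742
m = L - C/2 = 0.42 - 0.2226 = 0.1974
Sector ⌊H'⌋ = 2 → (R',G',B') = (0.0, 0.4452, 0.00742)
RGB = ((R'+m)×255, (G'+m)×255, (B'+m)×255) = (50.337, 163.863, 52.2291)
Round half up → RGB(50, 164, 52)


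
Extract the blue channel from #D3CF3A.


Color: #D3CF3A
R = D3 = 211
G = CF = 207
B = 3A = 58
Blue = 58


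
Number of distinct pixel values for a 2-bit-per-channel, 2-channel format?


Total bits = 2 bits/channel × 2 channels = 4 bits
Distinct pixel values = 2^4
= 16 pixel values


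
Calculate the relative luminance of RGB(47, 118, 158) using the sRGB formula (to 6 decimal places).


Linearize each channel (sRGB transfer function): c = v/255; c_lin = c/12.92 if c ≤ 0.04045, else ((c+0.055)/1.055)^2.4
  R: 47/255 ≈ 0.184314 > 0.04045 → ((0.184314+0.055)/1.055)^2.4 ≈ 0.028426
  G: 118/255 ≈ 0.462745 > 0.04045 → ((0.462745+0.055)/1.055)^2.4 ≈ 0.181164
  B: 158/255 ≈ 0.619608 > 0.04045 → ((0.619608+0.055)/1.055)^2.4 ≈ 0.341914
R_lin = 0.028426, G_lin = 0.181164, B_lin = 0.341914
L = 0.2126×R + 0.7152×G + 0.0722×B
L = 0.2126×0.028426 + 0.7152×0.181164 + 0.0722×0.341914
L ≈ 0.160298


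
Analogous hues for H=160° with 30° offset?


Base hue: 160°
Left analog: (160 - 30) mod 360 = 130°
Right analog: (160 + 30) mod 360 = 190°
Analogous hues = 130° and 190°


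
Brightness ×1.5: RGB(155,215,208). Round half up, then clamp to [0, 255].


Multiply each channel by 1.5, round half up, clamp to [0, 255]
R: 155×1.5 = 232.5 → round → 233
G: 215×1.5 = 322.5 → round → 323 → clamp → 255
B: 208×1.5 = 312 → clamp → 255
= RGB(233, 255, 255)


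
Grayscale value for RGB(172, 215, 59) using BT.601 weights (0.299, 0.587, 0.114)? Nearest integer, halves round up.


Gray = 0.299×R + 0.587×G + 0.114×B
Gray = 0.299×172 + 0.587×215 + 0.114×59
Gray = 51.428 + 126.205 + 6.726
Gray = 184.359 → round half up → 184
Gray = 184


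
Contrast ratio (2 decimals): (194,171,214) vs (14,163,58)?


Linearize each sRGB channel c=v/255: c/12.92 if c ≤ 0.04045 else ((c+0.055)/1.055)^2.4
L = 0.2126×R_lin + 0.7152×G_lin + 0.0722×B_lin
Color 1 (194,171,214):
  R=194: 194/255≈0.7608 > 0.04045 → ((0.7608+0.055)/1.055)^2.4 ≈ 0.53948
  G=171: 171/255≈0.6706 > 0.04045 → ((0.6706+0.055)/1.055)^2.4 ≈ 0.40724
  B=214: 214/255≈0.8392 > 0.04045 → ((0.8392+0.055)/1.055)^2.4 ≈ 0.67244
  L1 = 0.2126×0.53948 + 0.7152×0.40724 + 0.0722×0.67244 ≈ 0.45450
Color 2 (14,163,58):
  R=14: 14/255≈0.0549 > 0.04045 → ((0.0549+0.055)/1.055)^2.4 ≈ 0.00439
  G=163: 163/255≈0.6392 > 0.04045 → ((0.6392+0.055)/1.055)^2.4 ≈ 0.36625
  B=58: 58/255≈0.2275 > 0.04045 → ((0.2275+0.055)/1.055)^2.4 ≈ 0.04231
  L2 = 0.2126×0.00439 + 0.7152×0.36625 + 0.0722×0.04231 ≈ 0.26593
Lighter = 0.45450, Darker = 0.26593
Ratio = (L_lighter + 0.05) / (L_darker + 0.05)
Ratio = (0.45450 + 0.05) / (0.26593 + 0.05) = 0.50450 / 0.31593 ≈ 1.5969
Ratio ≈ 1.60:1


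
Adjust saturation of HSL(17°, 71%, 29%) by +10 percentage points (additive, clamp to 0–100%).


Original S = 71%
Adjustment = +10 percentage points
New S = 71 + (10) = 81
Clamp to [0, 100] → 81
= HSL(17°, 81%, 29%)


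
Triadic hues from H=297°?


Triadic: equally spaced at 120° intervals
H1 = 297°
H2 = (297 + 120) mod 360 = 57°
H3 = (297 + 240) mod 360 = 177°
Triadic = 297°, 57°, 177°


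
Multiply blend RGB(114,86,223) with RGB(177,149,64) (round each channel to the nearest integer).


Multiply: C = A×B/255, rounded to nearest integer
R: 114×177/255 = 20178/255 ≈ 79.129 → 79
G: 86×149/255 = 12814/255 ≈ 50.251 → 50
B: 223×64/255 = 14272/255 ≈ 55.969 → 56
= RGB(79, 50, 56)


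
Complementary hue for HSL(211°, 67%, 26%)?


Complement = opposite side of color wheel = hue + 180°
H' = (211 + 180) mod 360 = 31°
S and L unchanged.
= HSL(31°, 67%, 26%)


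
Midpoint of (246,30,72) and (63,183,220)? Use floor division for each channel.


Midpoint: each channel = ⌊(C₁+C₂)/2⌋
R: ⌊(246+63)/2⌋ = 154
G: ⌊(30+183)/2⌋ = 106
B: ⌊(72+220)/2⌋ = 146
= RGB(154, 106, 146)


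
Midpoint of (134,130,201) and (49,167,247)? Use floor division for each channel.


Midpoint: each channel = ⌊(C₁+C₂)/2⌋
R: ⌊(134+49)/2⌋ = 91
G: ⌊(130+167)/2⌋ = 148
B: ⌊(201+247)/2⌋ = 224
= RGB(91, 148, 224)


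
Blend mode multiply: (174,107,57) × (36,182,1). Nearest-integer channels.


Multiply: C = A×B/255, rounded to nearest integer
R: 174×36/255 = 6264/255 ≈ 24.565 → 25
G: 107×182/255 = 19474/255 ≈ 76.369 → 76
B: 57×1/255 = 57/255 ≈ 0.224 → 0
= RGB(25, 76, 0)


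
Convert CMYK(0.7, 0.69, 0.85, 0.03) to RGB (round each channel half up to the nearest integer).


R = 255 × (1-C) × (1-K) = 255 × 0.30 × 0.97 = 74.205 → 74
G = 255 × (1-M) × (1-K) = 255 × 0.31 × 0.97 = 76.6785 → 77
B = 255 × (1-Y) × (1-K) = 255 × 0.15 × 0.97 = 37.1025 → 37
= RGB(74, 77, 37)


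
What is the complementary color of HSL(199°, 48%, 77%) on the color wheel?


Complement = opposite side of color wheel = hue + 180°
H' = (199 + 180) mod 360 = 19°
S and L unchanged.
= HSL(19°, 48%, 77%)


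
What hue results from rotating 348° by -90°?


New hue = (H + rotation) mod 360
New hue = (348 -90) mod 360
= 258 mod 360
= 258°


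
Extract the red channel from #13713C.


Color: #13713C
R = 13 = 19
G = 71 = 113
B = 3C = 60
Red = 19


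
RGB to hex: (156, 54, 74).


R = 156 → 9C (hex)
G = 54 → 36 (hex)
B = 74 → 4A (hex)
Hex = #9C364A


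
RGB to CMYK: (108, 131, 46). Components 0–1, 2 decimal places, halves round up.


R'=108/255≈0.4235, G'=131/255≈0.5137, B'=46/255≈0.1804
K = 1 - max(R',G',B') = 1 - 131/255 = 124/255 = 0.48627… → 0.49
(1-R'-K)/(1-K) simplifies to (max-R)/max with max = 131:
C = (131-108)/131 = 23/131 = 0.17557… → 0.18
M = (131-131)/131 = 0/131 = 0 → 0.00
Y = (131-46)/131 = 85/131 = 0.64885… → 0.65
= CMYK(0.18, 0.00, 0.65, 0.49)


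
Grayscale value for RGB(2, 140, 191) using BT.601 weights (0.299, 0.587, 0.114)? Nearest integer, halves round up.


Gray = 0.299×R + 0.587×G + 0.114×B
Gray = 0.299×2 + 0.587×140 + 0.114×191
Gray = 0.598 + 82.180 + 21.774
Gray = 104.552 → round half up → 105
Gray = 105


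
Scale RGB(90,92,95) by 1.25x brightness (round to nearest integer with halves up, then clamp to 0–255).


Multiply each channel by 1.25, round half up, clamp to [0, 255]
R: 90×1.25 = 112.5 → round → 113
G: 92×1.25 = 115
B: 95×1.25 = 118.75 → round → 119
= RGB(113, 115, 119)


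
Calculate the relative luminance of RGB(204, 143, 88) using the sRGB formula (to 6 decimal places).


Linearize each channel (sRGB transfer function): c = v/255; c_lin = c/12.92 if c ≤ 0.04045, else ((c+0.055)/1.055)^2.4
  R: 204/255 ≈ 0.800000 > 0.04045 → ((0.800000+0.055)/1.055)^2.4 ≈ 0.603827
  G: 143/255 ≈ 0.560784 > 0.04045 → ((0.560784+0.055)/1.055)^2.4 ≈ 0.274677
  B: 88/255 ≈ 0.345098 > 0.04045 → ((0.345098+0.055)/1.055)^2.4 ≈ 0.097587
R_lin = 0.603827, G_lin = 0.274677, B_lin = 0.097587
L = 0.2126×R + 0.7152×G + 0.0722×B
L = 0.2126×0.603827 + 0.7152×0.274677 + 0.0722×0.097587
L ≈ 0.331869


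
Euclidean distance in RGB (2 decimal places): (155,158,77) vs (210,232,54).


d = √[(R₁-R₂)² + (G₁-G₂)² + (B₁-B₂)²]
d = √[(155-210)² + (158-232)² + (77-54)²]
d = √[3025 + 5476 + 529]
d = √9030
d ≈ 95.03


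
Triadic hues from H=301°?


Triadic: equally spaced at 120° intervals
H1 = 301°
H2 = (301 + 120) mod 360 = 61°
H3 = (301 + 240) mod 360 = 181°
Triadic = 301°, 61°, 181°


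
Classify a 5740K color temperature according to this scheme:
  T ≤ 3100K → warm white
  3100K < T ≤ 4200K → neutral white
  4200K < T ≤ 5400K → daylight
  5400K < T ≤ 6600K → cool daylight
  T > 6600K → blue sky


Temperature: 5740K
5400K < 5740K ≤ 6600K → cool daylight
Classification: cool daylight


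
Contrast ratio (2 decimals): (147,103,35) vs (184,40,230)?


Linearize each sRGB channel c=v/255: c/12.92 if c ≤ 0.04045 else ((c+0.055)/1.055)^2.4
L = 0.2126×R_lin + 0.7152×G_lin + 0.0722×B_lin
Color 1 (147,103,35):
  R=147: 147/255≈0.5765 > 0.04045 → ((0.5765+0.055)/1.055)^2.4 ≈ 0.29177
  G=103: 103/255≈0.4039 > 0.04045 → ((0.4039+0.055)/1.055)^2.4 ≈ 0.13563
  B=35: 35/255≈0.1373 > 0.04045 → ((0.1373+0.055)/1.055)^2.4 ≈ 0.01681
  L1 = 0.2126×0.29177 + 0.7152×0.13563 + 0.0722×0.01681 ≈ 0.16025
Color 2 (184,40,230):
  R=184: 184/255≈0.7216 > 0.04045 → ((0.7216+0.055)/1.055)^2.4 ≈ 0.47932
  G=40: 40/255≈0.1569 > 0.04045 → ((0.1569+0.055)/1.055)^2.4 ≈ 0.02122
  B=230: 230/255≈0.9020 > 0.04045 → ((0.9020+0.055)/1.055)^2.4 ≈ 0.79130
  L2 = 0.2126×0.47932 + 0.7152×0.02122 + 0.0722×0.79130 ≈ 0.17421
Lighter = 0.17421, Darker = 0.16025
Ratio = (L_lighter + 0.05) / (L_darker + 0.05)
Ratio = (0.17421 + 0.05) / (0.16025 + 0.05) = 0.22421 / 0.21025 ≈ 1.0664
Ratio ≈ 1.07:1


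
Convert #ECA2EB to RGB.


EC → 236 (R)
A2 → 162 (G)
EB → 235 (B)
= RGB(236, 162, 235)


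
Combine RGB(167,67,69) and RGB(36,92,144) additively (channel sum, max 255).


Additive: each channel = min(255, C₁+C₂)
R: 167+36 = 203 → 203
G: 67+92 = 159 → 159
B: 69+144 = 213 → 213
= RGB(203, 159, 213)


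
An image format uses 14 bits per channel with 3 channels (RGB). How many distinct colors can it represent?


Total bits = 14 bits/channel × 3 channels = 42 bits
Distinct colors = 2^42
= 4,398,046,511,104 colors


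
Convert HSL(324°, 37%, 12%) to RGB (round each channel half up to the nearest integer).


H=324°, S=0.37, L=0.12
C = (1-|2L-1|)×S = (1-|-0.76|)×0.37 = 0.0888
H' = H/60 = 324/60 ≈ 5.4000; X = C×(1-|H' mod 2 - 1|) = 0.05328
m = L - C/2 = 0.12 - 0.0444 = 0.0756
Sector ⌊H'⌋ = 5 → (R',G',B') = (0.0888, 0.0, 0.05328)
RGB = ((R'+m)×255, (G'+m)×255, (B'+m)×255) = (41.922, 19.278, 32.8644)
Round half up → RGB(42, 19, 33)


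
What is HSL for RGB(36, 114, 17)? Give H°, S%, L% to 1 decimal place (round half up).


Normalize: R'=36/255≈0.1412, G'=114/255≈0.4471, B'=17/255≈0.0667
Max=114/255, Min=17/255, Δ=Max-Min=97/255
L = (Max+Min)/2 = (114+17)/510 = 131/510 = 0.25686… → L = 25.7%
L ≤ 0.5 → S = Δ/(Max+Min) = 97/(114+17) = 97/131 = 0.74045… → S = 74.0%
(the 1/255 factors cancel in S and H, so raw channel differences can be used)
Max is G' → H = 60 × ((B-R)/Δ + 2) = 60 × ((17-36)/97 + 2)
  -19/97 + 2 = -0.1958… + 2 = 1.8041…
  H = 60 × 1.8041… = 108.247…° → H = 108.2°
= HSL(108.2°, 74.0%, 25.7%)


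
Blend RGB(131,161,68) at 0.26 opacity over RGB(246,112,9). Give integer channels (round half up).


C = α×F + (1-α)×B, with 1-α = 0.74
R: 0.26×131 + 0.74×246 = 34.06 + 182.04 = 216.10 → 216
G: 0.26×161 + 0.74×112 = 41.86 + 82.88 = 124.74 → 125
B: 0.26×68 + 0.74×9 = 17.68 + 6.66 = 24.34 → 24
= RGB(216, 125, 24)


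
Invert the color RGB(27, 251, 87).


Invert: (255-R, 255-G, 255-B)
R: 255-27 = 228
G: 255-251 = 4
B: 255-87 = 168
= RGB(228, 4, 168)


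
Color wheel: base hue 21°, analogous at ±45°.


Base hue: 21°
Left analog: (21 - 45) mod 360 = 336°
Right analog: (21 + 45) mod 360 = 66°
Analogous hues = 336° and 66°


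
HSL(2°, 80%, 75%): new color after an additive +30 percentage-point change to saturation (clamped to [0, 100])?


Original S = 80%
Adjustment = +30 percentage points
New S = 80 + (30) = 110
Clamp to [0, 100] → 100
= HSL(2°, 100%, 75%)


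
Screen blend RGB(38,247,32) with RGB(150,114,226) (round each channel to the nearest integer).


Screen: C = 255 - (255-A)×(255-B)/255, rounded to nearest integer
R: 255 - (255-38)×(255-150)/255 = 255 - 22785/255 ≈ 255 - 89.353 = 165.647 → 166
G: 255 - (255-247)×(255-114)/255 = 255 - 1128/255 ≈ 255 - 4.424 = 250.576 → 251
B: 255 - (255-32)×(255-226)/255 = 255 - 6467/255 ≈ 255 - 25.361 = 229.639 → 230
= RGB(166, 251, 230)


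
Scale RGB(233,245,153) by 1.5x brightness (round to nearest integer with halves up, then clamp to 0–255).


Multiply each channel by 1.5, round half up, clamp to [0, 255]
R: 233×1.5 = 349.5 → round → 350 → clamp → 255
G: 245×1.5 = 367.5 → round → 368 → clamp → 255
B: 153×1.5 = 229.5 → round → 230
= RGB(255, 255, 230)


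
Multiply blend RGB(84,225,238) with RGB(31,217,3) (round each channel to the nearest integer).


Multiply: C = A×B/255, rounded to nearest integer
R: 84×31/255 = 2604/255 ≈ 10.212 → 10
G: 225×217/255 = 48825/255 ≈ 191.471 → 191
B: 238×3/255 = 714/255 ≈ 2.800 → 3
= RGB(10, 191, 3)


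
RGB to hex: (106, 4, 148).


R = 106 → 6A (hex)
G = 4 → 04 (hex)
B = 148 → 94 (hex)
Hex = #6A0494


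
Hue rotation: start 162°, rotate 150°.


New hue = (H + rotation) mod 360
New hue = (162 + 150) mod 360
= 312 mod 360
= 312°


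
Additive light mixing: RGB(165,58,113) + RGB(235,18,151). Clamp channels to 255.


Additive: each channel = min(255, C₁+C₂)
R: 165+235 = 400 → 255
G: 58+18 = 76 → 76
B: 113+151 = 264 → 255
= RGB(255, 76, 255)


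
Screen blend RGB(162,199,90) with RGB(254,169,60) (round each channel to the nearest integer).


Screen: C = 255 - (255-A)×(255-B)/255, rounded to nearest integer
R: 255 - (255-162)×(255-254)/255 = 255 - 93/255 ≈ 255 - 0.365 = 254.635 → 255
G: 255 - (255-199)×(255-169)/255 = 255 - 4816/255 ≈ 255 - 18.886 = 236.114 → 236
B: 255 - (255-90)×(255-60)/255 = 255 - 32175/255 ≈ 255 - 126.176 = 128.824 → 129
= RGB(255, 236, 129)


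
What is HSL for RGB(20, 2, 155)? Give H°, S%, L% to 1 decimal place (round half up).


Normalize: R'=20/255≈0.0784, G'=2/255≈0.0078, B'=155/255≈0.6078
Max=155/255, Min=2/255, Δ=Max-Min=153/255
L = (Max+Min)/2 = (155+2)/510 = 157/510 = 0.30784… → L = 30.8%
L ≤ 0.5 → S = Δ/(Max+Min) = 153/(155+2) = 153/157 = 0.97452… → S = 97.5%
(the 1/255 factors cancel in S and H, so raw channel differences can be used)
Max is B' → H = 60 × ((R-G)/Δ + 4) = 60 × ((20-2)/153 + 4)
  18/153 + 4 = 0.1176… + 4 = 4.1176…
  H = 60 × 4.1176… = 247.058…° → H = 247.1°
= HSL(247.1°, 97.5%, 30.8%)


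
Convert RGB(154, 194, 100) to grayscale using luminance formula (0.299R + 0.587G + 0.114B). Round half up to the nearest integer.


Gray = 0.299×R + 0.587×G + 0.114×B
Gray = 0.299×154 + 0.587×194 + 0.114×100
Gray = 46.046 + 113.878 + 11.400
Gray = 171.324 → round half up → 171
Gray = 171


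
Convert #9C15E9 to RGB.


9C → 156 (R)
15 → 21 (G)
E9 → 233 (B)
= RGB(156, 21, 233)


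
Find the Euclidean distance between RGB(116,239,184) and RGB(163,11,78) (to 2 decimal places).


d = √[(R₁-R₂)² + (G₁-G₂)² + (B₁-B₂)²]
d = √[(116-163)² + (239-11)² + (184-78)²]
d = √[2209 + 51984 + 11236]
d = √65429
d ≈ 255.79


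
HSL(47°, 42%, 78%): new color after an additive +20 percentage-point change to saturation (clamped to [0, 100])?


Original S = 42%
Adjustment = +20 percentage points
New S = 42 + (20) = 62
Clamp to [0, 100] → 62
= HSL(47°, 62%, 78%)


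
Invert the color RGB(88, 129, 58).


Invert: (255-R, 255-G, 255-B)
R: 255-88 = 167
G: 255-129 = 126
B: 255-58 = 197
= RGB(167, 126, 197)


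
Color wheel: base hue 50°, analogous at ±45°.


Base hue: 50°
Left analog: (50 - 45) mod 360 = 5°
Right analog: (50 + 45) mod 360 = 95°
Analogous hues = 5° and 95°


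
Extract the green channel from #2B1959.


Color: #2B1959
R = 2B = 43
G = 19 = 25
B = 59 = 89
Green = 25


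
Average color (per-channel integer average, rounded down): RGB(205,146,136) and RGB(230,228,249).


Midpoint: each channel = ⌊(C₁+C₂)/2⌋
R: ⌊(205+230)/2⌋ = 217
G: ⌊(146+228)/2⌋ = 187
B: ⌊(136+249)/2⌋ = 192
= RGB(217, 187, 192)


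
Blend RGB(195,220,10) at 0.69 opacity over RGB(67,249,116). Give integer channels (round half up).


C = α×F + (1-α)×B, with 1-α = 0.31
R: 0.69×195 + 0.31×67 = 134.55 + 20.77 = 155.32 → 155
G: 0.69×220 + 0.31×249 = 151.80 + 77.19 = 228.99 → 229
B: 0.69×10 + 0.31×116 = 6.90 + 35.96 = 42.86 → 43
= RGB(155, 229, 43)


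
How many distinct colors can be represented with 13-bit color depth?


Colors = 2^bits = 2^13
= 8,192 colors


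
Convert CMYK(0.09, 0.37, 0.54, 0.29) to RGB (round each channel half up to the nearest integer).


R = 255 × (1-C) × (1-K) = 255 × 0.91 × 0.71 = 164.7555 → 165
G = 255 × (1-M) × (1-K) = 255 × 0.63 × 0.71 = 114.0615 → 114
B = 255 × (1-Y) × (1-K) = 255 × 0.46 × 0.71 = 83.283 → 83
= RGB(165, 114, 83)


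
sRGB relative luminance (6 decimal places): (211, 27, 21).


Linearize each channel (sRGB transfer function): c = v/255; c_lin = c/12.92 if c ≤ 0.04045, else ((c+0.055)/1.055)^2.4
  R: 211/255 ≈ 0.827451 > 0.04045 → ((0.827451+0.055)/1.055)^2.4 ≈ 0.651406
  G: 27/255 ≈ 0.105882 > 0.04045 → ((0.105882+0.055)/1.055)^2.4 ≈ 0.010960
  B: 21/255 ≈ 0.082353 > 0.04045 → ((0.082353+0.055)/1.055)^2.4 ≈ 0.007499
R_lin = 0.651406, G_lin = 0.010960, B_lin = 0.007499
L = 0.2126×R + 0.7152×G + 0.0722×B
L = 0.2126×0.651406 + 0.7152×0.010960 + 0.0722×0.007499
L ≈ 0.146869


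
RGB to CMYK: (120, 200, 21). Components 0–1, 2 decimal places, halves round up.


R'=120/255≈0.4706, G'=200/255≈0.7843, B'=21/255≈0.0824
K = 1 - max(R',G',B') = 1 - 200/255 = 55/255 = 0.21568… → 0.22
(1-R'-K)/(1-K) simplifies to (max-R)/max with max = 200:
C = (200-120)/200 = 80/200 = 0.4 → 0.40
M = (200-200)/200 = 0/200 = 0 → 0.00
Y = (200-21)/200 = 179/200 = 0.895 → 0.90
= CMYK(0.40, 0.00, 0.90, 0.22)


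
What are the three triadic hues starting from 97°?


Triadic: equally spaced at 120° intervals
H1 = 97°
H2 = (97 + 120) mod 360 = 217°
H3 = (97 + 240) mod 360 = 337°
Triadic = 97°, 217°, 337°


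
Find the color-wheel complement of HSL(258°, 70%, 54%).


Complement = opposite side of color wheel = hue + 180°
H' = (258 + 180) mod 360 = 78°
S and L unchanged.
= HSL(78°, 70%, 54%)


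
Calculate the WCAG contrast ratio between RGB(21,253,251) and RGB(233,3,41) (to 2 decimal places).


Linearize each sRGB channel c=v/255: c/12.92 if c ≤ 0.04045 else ((c+0.055)/1.055)^2.4
L = 0.2126×R_lin + 0.7152×G_lin + 0.0722×B_lin
Color 1 (21,253,251):
  R=21: 21/255≈0.0824 > 0.04045 → ((0.0824+0.055)/1.055)^2.4 ≈ 0.00750
  G=253: 253/255≈0.9922 > 0.04045 → ((0.9922+0.055)/1.055)^2.4 ≈ 0.98225
  B=251: 251/255≈0.9843 > 0.04045 → ((0.9843+0.055)/1.055)^2.4 ≈ 0.96469
  L1 = 0.2126×0.00750 + 0.7152×0.98225 + 0.0722×0.96469 ≈ 0.77375
Color 2 (233,3,41):
  R=233: 233/255≈0.9137 > 0.04045 → ((0.9137+0.055)/1.055)^2.4 ≈ 0.81485
  G=3: 3/255≈0.0118 ≤ 0.04045 → 0.0118/12.92 ≈ 0.00091
  B=41: 41/255≈0.1608 > 0.04045 → ((0.1608+0.055)/1.055)^2.4 ≈ 0.02217
  L2 = 0.2126×0.81485 + 0.7152×0.00091 + 0.0722×0.02217 ≈ 0.17549
Lighter = 0.77375, Darker = 0.17549
Ratio = (L_lighter + 0.05) / (L_darker + 0.05)
Ratio = (0.77375 + 0.05) / (0.17549 + 0.05) = 0.82375 / 0.22549 ≈ 3.6532
Ratio ≈ 3.65:1


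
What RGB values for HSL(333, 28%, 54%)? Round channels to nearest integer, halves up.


H=333°, S=0.28, L=0.54
C = (1-|2L-1|)×S = (1-|0.08|)×0.28 = 0.2576
H' = H/60 = 333/60 ≈ 5.5500; X = C×(1-|H' mod 2 - 1|) = 0.11592
m = L - C/2 = 0.54 - 0.1288 = 0.4112
Sector ⌊H'⌋ = 5 → (R',G',B') = (0.2576, 0.0, 0.11592)
RGB = ((R'+m)×255, (G'+m)×255, (B'+m)×255) = (170.544, 104.856, 134.4156)
Round half up → RGB(171, 105, 134)


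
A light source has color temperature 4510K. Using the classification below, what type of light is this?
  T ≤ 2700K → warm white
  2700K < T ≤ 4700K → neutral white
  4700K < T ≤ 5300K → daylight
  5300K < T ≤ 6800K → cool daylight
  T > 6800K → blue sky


Temperature: 4510K
2700K < 4510K ≤ 4700K → neutral white
Classification: neutral white


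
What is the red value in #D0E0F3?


Color: #D0E0F3
R = D0 = 208
G = E0 = 224
B = F3 = 243
Red = 208


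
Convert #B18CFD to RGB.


B1 → 177 (R)
8C → 140 (G)
FD → 253 (B)
= RGB(177, 140, 253)


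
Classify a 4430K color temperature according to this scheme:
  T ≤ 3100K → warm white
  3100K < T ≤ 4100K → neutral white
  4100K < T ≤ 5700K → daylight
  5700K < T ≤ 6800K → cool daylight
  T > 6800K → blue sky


Temperature: 4430K
4100K < 4430K ≤ 5700K → daylight
Classification: daylight


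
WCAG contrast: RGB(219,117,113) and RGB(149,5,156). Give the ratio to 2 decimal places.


Linearize each sRGB channel c=v/255: c/12.92 if c ≤ 0.04045 else ((c+0.055)/1.055)^2.4
L = 0.2126×R_lin + 0.7152×G_lin + 0.0722×B_lin
Color 1 (219,117,113):
  R=219: 219/255≈0.8588 > 0.04045 → ((0.8588+0.055)/1.055)^2.4 ≈ 0.70838
  G=117: 117/255≈0.4588 > 0.04045 → ((0.4588+0.055)/1.055)^2.4 ≈ 0.17789
  B=113: 113/255≈0.4431 > 0.04045 → ((0.4431+0.055)/1.055)^2.4 ≈ 0.16513
  L1 = 0.2126×0.70838 + 0.7152×0.17789 + 0.0722×0.16513 ≈ 0.28975
Color 2 (149,5,156):
  R=149: 149/255≈0.5843 > 0.04045 → ((0.5843+0.055)/1.055)^2.4 ≈ 0.30054
  G=5: 5/255≈0.0196 ≤ 0.04045 → 0.0196/12.92 ≈ 0.00152
  B=156: 156/255≈0.6118 > 0.04045 → ((0.6118+0.055)/1.055)^2.4 ≈ 0.33245
  L2 = 0.2126×0.30054 + 0.7152×0.00152 + 0.0722×0.33245 ≈ 0.08898
Lighter = 0.28975, Darker = 0.08898
Ratio = (L_lighter + 0.05) / (L_darker + 0.05)
Ratio = (0.28975 + 0.05) / (0.08898 + 0.05) = 0.33975 / 0.13898 ≈ 2.4445
Ratio ≈ 2.44:1


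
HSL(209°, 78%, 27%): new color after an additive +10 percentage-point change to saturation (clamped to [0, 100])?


Original S = 78%
Adjustment = +10 percentage points
New S = 78 + (10) = 88
Clamp to [0, 100] → 88
= HSL(209°, 88%, 27%)


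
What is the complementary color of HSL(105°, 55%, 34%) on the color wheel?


Complement = opposite side of color wheel = hue + 180°
H' = (105 + 180) mod 360 = 285°
S and L unchanged.
= HSL(285°, 55%, 34%)


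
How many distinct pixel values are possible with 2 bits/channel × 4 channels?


Total bits = 2 bits/channel × 4 channels = 8 bits
Distinct pixel values = 2^8
= 256 pixel values


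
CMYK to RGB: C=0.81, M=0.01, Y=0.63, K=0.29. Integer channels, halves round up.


R = 255 × (1-C) × (1-K) = 255 × 0.19 × 0.71 = 34.3995 → 34
G = 255 × (1-M) × (1-K) = 255 × 0.99 × 0.71 = 179.2395 → 179
B = 255 × (1-Y) × (1-K) = 255 × 0.37 × 0.71 = 66.9885 → 67
= RGB(34, 179, 67)


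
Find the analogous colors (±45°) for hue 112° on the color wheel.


Base hue: 112°
Left analog: (112 - 45) mod 360 = 67°
Right analog: (112 + 45) mod 360 = 157°
Analogous hues = 67° and 157°


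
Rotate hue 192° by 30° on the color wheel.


New hue = (H + rotation) mod 360
New hue = (192 + 30) mod 360
= 222 mod 360
= 222°


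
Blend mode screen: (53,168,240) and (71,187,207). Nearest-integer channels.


Screen: C = 255 - (255-A)×(255-B)/255, rounded to nearest integer
R: 255 - (255-53)×(255-71)/255 = 255 - 37168/255 ≈ 255 - 145.757 = 109.243 → 109
G: 255 - (255-168)×(255-187)/255 = 255 - 5916/255 ≈ 255 - 23.200 = 231.800 → 232
B: 255 - (255-240)×(255-207)/255 = 255 - 720/255 ≈ 255 - 2.824 = 252.176 → 252
= RGB(109, 232, 252)


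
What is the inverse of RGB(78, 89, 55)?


Invert: (255-R, 255-G, 255-B)
R: 255-78 = 177
G: 255-89 = 166
B: 255-55 = 200
= RGB(177, 166, 200)


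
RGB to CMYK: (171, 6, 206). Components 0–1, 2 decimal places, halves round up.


R'=171/255≈0.6706, G'=6/255≈0.0235, B'=206/255≈0.8078
K = 1 - max(R',G',B') = 1 - 206/255 = 49/255 = 0.19215… → 0.19
(1-R'-K)/(1-K) simplifies to (max-R)/max with max = 206:
C = (206-171)/206 = 35/206 = 0.16990… → 0.17
M = (206-6)/206 = 200/206 = 0.97087… → 0.97
Y = (206-206)/206 = 0/206 = 0 → 0.00
= CMYK(0.17, 0.97, 0.00, 0.19)


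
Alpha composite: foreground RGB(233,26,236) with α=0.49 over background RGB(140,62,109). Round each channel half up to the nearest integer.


C = α×F + (1-α)×B, with 1-α = 0.51
R: 0.49×233 + 0.51×140 = 114.17 + 71.40 = 185.57 → 186
G: 0.49×26 + 0.51×62 = 12.74 + 31.62 = 44.36 → 44
B: 0.49×236 + 0.51×109 = 115.64 + 55.59 = 171.23 → 171
= RGB(186, 44, 171)


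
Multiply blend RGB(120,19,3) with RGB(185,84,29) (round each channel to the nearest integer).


Multiply: C = A×B/255, rounded to nearest integer
R: 120×185/255 = 22200/255 ≈ 87.059 → 87
G: 19×84/255 = 1596/255 ≈ 6.259 → 6
B: 3×29/255 = 87/255 ≈ 0.341 → 0
= RGB(87, 6, 0)


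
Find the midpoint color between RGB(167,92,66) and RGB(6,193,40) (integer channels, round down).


Midpoint: each channel = ⌊(C₁+C₂)/2⌋
R: ⌊(167+6)/2⌋ = 86
G: ⌊(92+193)/2⌋ = 142
B: ⌊(66+40)/2⌋ = 53
= RGB(86, 142, 53)


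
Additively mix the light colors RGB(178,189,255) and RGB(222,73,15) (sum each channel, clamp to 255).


Additive: each channel = min(255, C₁+C₂)
R: 178+222 = 400 → 255
G: 189+73 = 262 → 255
B: 255+15 = 270 → 255
= RGB(255, 255, 255)


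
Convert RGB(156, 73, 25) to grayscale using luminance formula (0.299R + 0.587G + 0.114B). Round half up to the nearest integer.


Gray = 0.299×R + 0.587×G + 0.114×B
Gray = 0.299×156 + 0.587×73 + 0.114×25
Gray = 46.644 + 42.851 + 2.850
Gray = 92.345 → round half up → 92
Gray = 92


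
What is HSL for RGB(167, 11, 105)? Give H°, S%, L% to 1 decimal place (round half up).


Normalize: R'=167/255≈0.6549, G'=11/255≈0.0431, B'=105/255≈0.4118
Max=167/255, Min=11/255, Δ=Max-Min=156/255
L = (Max+Min)/2 = (167+11)/510 = 178/510 = 0.34901… → L = 34.9%
L ≤ 0.5 → S = Δ/(Max+Min) = 156/(167+11) = 156/178 = 0.87640… → S = 87.6%
(the 1/255 factors cancel in S and H, so raw channel differences can be used)
Max is R' → H = 60 × (((G-B)/Δ) mod 6) = 60 × (((11-105)/156) mod 6)
  (-94)/156 = -0.6025…; negative, so add 6 → 5.3974…
  H = 60 × 5.3974… = 323.846…° → H = 323.8°
= HSL(323.8°, 87.6%, 34.9%)


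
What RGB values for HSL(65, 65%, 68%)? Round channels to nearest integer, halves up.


H=65°, S=0.65, L=0.68
C = (1-|2L-1|)×S = (1-|0.36|)×0.65 = 0.416
H' = H/60 = 65/60 ≈ 1.0833; X = C×(1-|H' mod 2 - 1|) ≈ 0.3813
m = L - C/2 = 0.68 - 0.208 = 0.472
Sector ⌊H'⌋ = 1 → (R',G',B') = (≈0.3813, 0.416, 0.0)
RGB = ((R'+m)×255, (G'+m)×255, (B'+m)×255) = (217.6, 226.44, 120.36)
Round half up → RGB(218, 226, 120)


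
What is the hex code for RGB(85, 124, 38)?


R = 85 → 55 (hex)
G = 124 → 7C (hex)
B = 38 → 26 (hex)
Hex = #557C26


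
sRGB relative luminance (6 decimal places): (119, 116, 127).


Linearize each channel (sRGB transfer function): c = v/255; c_lin = c/12.92 if c ≤ 0.04045, else ((c+0.055)/1.055)^2.4
  R: 119/255 ≈ 0.466667 > 0.04045 → ((0.466667+0.055)/1.055)^2.4 ≈ 0.184475
  G: 116/255 ≈ 0.454902 > 0.04045 → ((0.454902+0.055)/1.055)^2.4 ≈ 0.174647
  B: 127/255 ≈ 0.498039 > 0.04045 → ((0.498039+0.055)/1.055)^2.4 ≈ 0.212231
R_lin = 0.184475, G_lin = 0.174647, B_lin = 0.212231
L = 0.2126×R + 0.7152×G + 0.0722×B
L = 0.2126×0.184475 + 0.7152×0.174647 + 0.0722×0.212231
L ≈ 0.179450


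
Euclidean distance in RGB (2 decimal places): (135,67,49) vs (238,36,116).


d = √[(R₁-R₂)² + (G₁-G₂)² + (B₁-B₂)²]
d = √[(135-238)² + (67-36)² + (49-116)²]
d = √[10609 + 961 + 4489]
d = √16059
d ≈ 126.72


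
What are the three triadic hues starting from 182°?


Triadic: equally spaced at 120° intervals
H1 = 182°
H2 = (182 + 120) mod 360 = 302°
H3 = (182 + 240) mod 360 = 62°
Triadic = 182°, 302°, 62°


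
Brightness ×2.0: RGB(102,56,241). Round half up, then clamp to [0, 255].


Multiply each channel by 2.0, round half up, clamp to [0, 255]
R: 102×2.0 = 204
G: 56×2.0 = 112
B: 241×2.0 = 482 → clamp → 255
= RGB(204, 112, 255)


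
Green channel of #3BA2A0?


Color: #3BA2A0
R = 3B = 59
G = A2 = 162
B = A0 = 160
Green = 162


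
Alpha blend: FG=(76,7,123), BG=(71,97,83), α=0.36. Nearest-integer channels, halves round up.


C = α×F + (1-α)×B, with 1-α = 0.64
R: 0.36×76 + 0.64×71 = 27.36 + 45.44 = 72.80 → 73
G: 0.36×7 + 0.64×97 = 2.52 + 62.08 = 64.60 → 65
B: 0.36×123 + 0.64×83 = 44.28 + 53.12 = 97.40 → 97
= RGB(73, 65, 97)


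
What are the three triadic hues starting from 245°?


Triadic: equally spaced at 120° intervals
H1 = 245°
H2 = (245 + 120) mod 360 = 5°
H3 = (245 + 240) mod 360 = 125°
Triadic = 245°, 5°, 125°


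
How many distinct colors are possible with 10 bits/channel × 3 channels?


Total bits = 10 bits/channel × 3 channels = 30 bits
Distinct colors = 2^30
= 1,073,741,824 colors


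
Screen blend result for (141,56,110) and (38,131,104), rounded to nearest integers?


Screen: C = 255 - (255-A)×(255-B)/255, rounded to nearest integer
R: 255 - (255-141)×(255-38)/255 = 255 - 24738/255 ≈ 255 - 97.012 = 157.988 → 158
G: 255 - (255-56)×(255-131)/255 = 255 - 24676/255 ≈ 255 - 96.769 = 158.231 → 158
B: 255 - (255-110)×(255-104)/255 = 255 - 21895/255 ≈ 255 - 85.863 = 169.137 → 169
= RGB(158, 158, 169)


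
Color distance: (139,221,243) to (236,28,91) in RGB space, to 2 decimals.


d = √[(R₁-R₂)² + (G₁-G₂)² + (B₁-B₂)²]
d = √[(139-236)² + (221-28)² + (243-91)²]
d = √[9409 + 37249 + 23104]
d = √69762
d ≈ 264.12
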